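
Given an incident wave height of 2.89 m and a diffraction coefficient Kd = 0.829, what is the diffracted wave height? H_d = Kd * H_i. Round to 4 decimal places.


H_d = Kd * H_i
H_d = 0.829 * 2.89
H_d = 2.3958 m

2.3958


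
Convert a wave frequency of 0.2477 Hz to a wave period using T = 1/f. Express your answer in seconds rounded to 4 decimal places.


T = 1 / f
T = 1 / 0.2477
T = 4.0371 s

4.0371


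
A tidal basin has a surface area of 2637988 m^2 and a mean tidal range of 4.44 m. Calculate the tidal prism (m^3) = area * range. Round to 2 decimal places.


Tidal prism = Area * Tidal range
P = 2637988 * 4.44
P = 11712666.72 m^3

11712666.72


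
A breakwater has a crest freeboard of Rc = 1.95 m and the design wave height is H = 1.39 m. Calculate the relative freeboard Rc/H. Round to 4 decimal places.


Relative freeboard = Rc / H
= 1.95 / 1.39
= 1.4029

1.4029


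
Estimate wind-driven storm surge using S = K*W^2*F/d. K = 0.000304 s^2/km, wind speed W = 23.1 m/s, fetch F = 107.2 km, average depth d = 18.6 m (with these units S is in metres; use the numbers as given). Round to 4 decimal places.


S = K * W^2 * F / d
W^2 = 23.1^2 = 533.61
S = 0.000304 * 533.61 * 107.2 / 18.6
Numerator = 0.000304 * 533.61 * 107.2 = 17.389710
S = 17.389710 / 18.6 = 0.9349 m

0.9349


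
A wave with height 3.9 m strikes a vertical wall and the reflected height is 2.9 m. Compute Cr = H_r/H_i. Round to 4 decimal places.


Cr = H_r / H_i
Cr = 2.9 / 3.9
Cr = 0.7436

0.7436


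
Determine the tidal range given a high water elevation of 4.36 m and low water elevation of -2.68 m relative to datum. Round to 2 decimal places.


Tidal range = High water - Low water
Tidal range = 4.36 - (-2.68)
Tidal range = 7.04 m

7.04


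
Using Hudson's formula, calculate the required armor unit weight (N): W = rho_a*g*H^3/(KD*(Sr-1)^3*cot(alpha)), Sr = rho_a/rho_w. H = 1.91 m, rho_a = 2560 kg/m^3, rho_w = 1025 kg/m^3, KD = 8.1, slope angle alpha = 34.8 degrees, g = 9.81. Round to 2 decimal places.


Sr = rho_a / rho_w = 2560 / 1025 = 2.497561
(Sr - 1) = 1.497561
(Sr - 1)^3 = 3.358563
cot(34.8) = 1 / tan(34.8) = 1 / 0.695018 = 1.438811
Numerator = 2560 * 9.81 * 1.91^3 = 174988.3251
Denominator = 8.1 * 3.358563 * 1.438811 = 39.141949
W = 174988.3251 / 39.141949
W = 4470.61 N

4470.61


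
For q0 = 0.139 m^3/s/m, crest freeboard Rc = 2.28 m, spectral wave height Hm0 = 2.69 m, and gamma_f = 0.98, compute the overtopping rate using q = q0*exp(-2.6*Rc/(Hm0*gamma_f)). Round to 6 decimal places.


q = q0 * exp(-2.6 * Rc / (Hm0 * gamma_f))
Exponent = -2.6 * 2.28 / (2.69 * 0.98)
= -2.6 * 2.28 / 2.6362
= -2.248691
exp(-2.248691) = 0.105537
q = 0.139 * 0.105537
q = 0.014670 m^3/s/m

0.014670


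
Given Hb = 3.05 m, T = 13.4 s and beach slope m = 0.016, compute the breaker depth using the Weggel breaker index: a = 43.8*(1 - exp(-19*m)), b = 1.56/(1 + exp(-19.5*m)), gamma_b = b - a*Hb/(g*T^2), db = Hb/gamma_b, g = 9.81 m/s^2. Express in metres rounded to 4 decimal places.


a = 43.8 * (1 - exp(-19 * m))
exp(-19 * 0.016) = exp(-0.3040) = 0.737861
a = 43.8 * (1 - 0.737861) = 11.481694
b = 1.56 / (1 + exp(-19.5 * m))
exp(-19.5 * 0.016) = exp(-0.3120) = 0.731982
b = 1.56 / (1 + 0.731982) = 0.900702
Hb / (g * T^2) = 3.05 / (9.81 * 13.4^2) = 3.05 / 1761.4836 = 0.00173149
gamma_b = b - a * Hb/(g*T^2) = 0.900702 - 11.481694 * 0.00173149 = 0.880822
db = Hb / gamma_b = 3.05 / 0.880822
db = 3.4627 m

3.4627


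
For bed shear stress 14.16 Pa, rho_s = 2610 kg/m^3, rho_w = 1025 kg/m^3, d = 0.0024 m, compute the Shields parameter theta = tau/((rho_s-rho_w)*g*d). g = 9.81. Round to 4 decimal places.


theta = tau / ((rho_s - rho_w) * g * d)
rho_s - rho_w = 2610 - 1025 = 1585
Denominator = 1585 * 9.81 * 0.0024 = 37.317240
theta = 14.16 / 37.317240
theta = 0.3794

0.3794


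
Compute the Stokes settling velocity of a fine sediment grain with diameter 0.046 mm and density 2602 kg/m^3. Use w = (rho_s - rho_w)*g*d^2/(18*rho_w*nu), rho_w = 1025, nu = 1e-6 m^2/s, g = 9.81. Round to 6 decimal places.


w = (rho_s - rho_w) * g * d^2 / (18 * rho_w * nu)
d = 0.046 mm = 0.000046 m
rho_s - rho_w = 2602 - 1025 = 1577
Numerator = 1577 * 9.81 * (0.000046)^2 = 0.000032735303
Denominator = 18 * 1025 * 1e-6 = 0.018450
w = 0.001774 m/s

0.001774


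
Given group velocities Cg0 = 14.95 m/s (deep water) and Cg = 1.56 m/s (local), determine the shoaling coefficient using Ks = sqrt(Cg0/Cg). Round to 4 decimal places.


Ks = sqrt(Cg0 / Cg)
Ks = sqrt(14.95 / 1.56)
Ks = sqrt(9.5833)
Ks = 3.0957

3.0957


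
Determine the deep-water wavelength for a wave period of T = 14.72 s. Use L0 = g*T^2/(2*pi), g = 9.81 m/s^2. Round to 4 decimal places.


L0 = g * T^2 / (2 * pi)
L0 = 9.81 * 14.72^2 / (2 * pi)
L0 = 9.81 * 216.6784 / 6.28319
L0 = 2125.6151 / 6.28319
L0 = 338.3022 m

338.3022


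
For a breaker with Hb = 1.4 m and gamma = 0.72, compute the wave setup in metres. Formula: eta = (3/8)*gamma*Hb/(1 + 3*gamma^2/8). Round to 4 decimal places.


eta = (3/8) * gamma * Hb / (1 + 3*gamma^2/8)
Numerator = (3/8) * 0.72 * 1.4 = 0.378000
Denominator = 1 + 3*0.72^2/8 = 1 + 0.194400 = 1.194400
eta = 0.378000 / 1.194400
eta = 0.3165 m

0.3165


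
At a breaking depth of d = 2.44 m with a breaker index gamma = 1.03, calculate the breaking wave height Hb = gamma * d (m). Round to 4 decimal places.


Hb = gamma * d
Hb = 1.03 * 2.44
Hb = 2.5132 m

2.5132


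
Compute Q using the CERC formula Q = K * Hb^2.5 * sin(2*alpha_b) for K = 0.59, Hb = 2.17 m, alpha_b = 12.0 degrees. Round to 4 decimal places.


Q = K * Hb^2.5 * sin(2 * alpha_b)
Hb^2.5 = 2.17^2.5 = 6.936643
sin(2 * 12.0) = sin(24.0) = 0.406737
Q = 0.59 * 6.936643 * 0.406737
Q = 1.6646 m^3/s

1.6646


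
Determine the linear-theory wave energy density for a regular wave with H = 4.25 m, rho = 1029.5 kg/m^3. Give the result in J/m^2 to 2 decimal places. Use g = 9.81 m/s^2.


E = (1/8) * rho * g * H^2
E = (1/8) * 1029.5 * 9.81 * 4.25^2
E = 0.125 * 1029.5 * 9.81 * 18.0625
E = 22802.54 J/m^2

22802.54


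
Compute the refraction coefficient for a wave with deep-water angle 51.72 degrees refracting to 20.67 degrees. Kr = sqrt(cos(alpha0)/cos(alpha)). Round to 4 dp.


Kr = sqrt(cos(alpha0) / cos(alpha))
cos(51.72) = 0.619505
cos(20.67) = 0.935629
Kr = sqrt(0.619505 / 0.935629)
Kr = sqrt(0.662127)
Kr = 0.8137

0.8137


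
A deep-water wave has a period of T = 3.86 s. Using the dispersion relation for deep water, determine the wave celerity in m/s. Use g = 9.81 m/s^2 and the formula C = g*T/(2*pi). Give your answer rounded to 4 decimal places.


We use the deep-water celerity formula:
C = g * T / (2 * pi)
C = 9.81 * 3.86 / (2 * 3.14159...)
C = 37.866600 / 6.283185
C = 6.0267 m/s

6.0267


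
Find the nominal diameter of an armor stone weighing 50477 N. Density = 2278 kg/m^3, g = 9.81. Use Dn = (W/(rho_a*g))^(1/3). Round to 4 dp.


V = W / (rho_a * g)
V = 50477 / (2278 * 9.81)
V = 50477 / 22347.18
V = 2.258764 m^3
Dn = V^(1/3) = 2.258764^(1/3)
Dn = 1.3121 m

1.3121


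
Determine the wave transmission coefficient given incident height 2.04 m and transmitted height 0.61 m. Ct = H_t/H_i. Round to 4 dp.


Ct = H_t / H_i
Ct = 0.61 / 2.04
Ct = 0.2990

0.2990


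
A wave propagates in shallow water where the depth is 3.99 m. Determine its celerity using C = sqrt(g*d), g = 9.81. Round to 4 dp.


Using the shallow-water approximation:
C = sqrt(g * d) = sqrt(9.81 * 3.99)
C = sqrt(39.1419)
C = 6.2563 m/s

6.2563


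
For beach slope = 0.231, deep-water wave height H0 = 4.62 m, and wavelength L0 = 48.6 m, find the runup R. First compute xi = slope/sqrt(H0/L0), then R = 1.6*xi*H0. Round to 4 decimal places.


xi = slope / sqrt(H0/L0)
H0/L0 = 4.62/48.6 = 0.095062
sqrt(0.095062) = 0.308321
xi = 0.231 / 0.308321 = 0.749220
R = 1.6 * xi * H0 = 1.6 * 0.749220 * 4.62
R = 5.5382 m

5.5382


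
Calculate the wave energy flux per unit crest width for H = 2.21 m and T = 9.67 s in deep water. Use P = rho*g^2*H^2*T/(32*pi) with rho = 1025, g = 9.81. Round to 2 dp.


P = rho * g^2 * H^2 * T / (32 * pi)
P = 1025 * 9.81^2 * 2.21^2 * 9.67 / (32 * pi)
P = 1025 * 96.2361 * 4.8841 * 9.67 / 100.53096
P = 46341.82 W/m

46341.82


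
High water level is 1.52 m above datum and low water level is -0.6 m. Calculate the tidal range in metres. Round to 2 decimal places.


Tidal range = High water - Low water
Tidal range = 1.52 - (-0.6)
Tidal range = 2.12 m

2.12


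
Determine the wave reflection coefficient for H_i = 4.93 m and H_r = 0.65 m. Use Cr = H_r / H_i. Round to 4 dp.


Cr = H_r / H_i
Cr = 0.65 / 4.93
Cr = 0.1318

0.1318


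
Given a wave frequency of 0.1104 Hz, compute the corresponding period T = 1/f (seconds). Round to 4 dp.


T = 1 / f
T = 1 / 0.1104
T = 9.0580 s

9.0580


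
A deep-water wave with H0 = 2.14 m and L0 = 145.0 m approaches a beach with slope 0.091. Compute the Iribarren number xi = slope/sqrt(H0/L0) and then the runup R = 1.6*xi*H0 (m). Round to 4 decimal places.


xi = slope / sqrt(H0/L0)
H0/L0 = 2.14/145.0 = 0.014759
sqrt(0.014759) = 0.121485
xi = 0.091 / 0.121485 = 0.749063
R = 1.6 * xi * H0 = 1.6 * 0.749063 * 2.14
R = 2.5648 m

2.5648


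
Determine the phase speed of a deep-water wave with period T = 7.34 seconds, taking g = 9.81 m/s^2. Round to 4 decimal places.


We use the deep-water celerity formula:
C = g * T / (2 * pi)
C = 9.81 * 7.34 / (2 * 3.14159...)
C = 72.005400 / 6.283185
C = 11.4600 m/s

11.4600


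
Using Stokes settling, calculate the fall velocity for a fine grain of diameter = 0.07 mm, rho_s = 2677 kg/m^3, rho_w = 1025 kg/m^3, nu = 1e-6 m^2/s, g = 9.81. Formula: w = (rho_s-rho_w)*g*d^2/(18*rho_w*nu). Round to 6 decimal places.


w = (rho_s - rho_w) * g * d^2 / (18 * rho_w * nu)
d = 0.07 mm = 0.000070 m
rho_s - rho_w = 2677 - 1025 = 1652
Numerator = 1652 * 9.81 * (0.000070)^2 = 0.000079409988
Denominator = 18 * 1025 * 1e-6 = 0.018450
w = 0.004304 m/s

0.004304


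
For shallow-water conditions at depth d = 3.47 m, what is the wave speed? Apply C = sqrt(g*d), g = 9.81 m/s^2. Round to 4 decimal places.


Using the shallow-water approximation:
C = sqrt(g * d) = sqrt(9.81 * 3.47)
C = sqrt(34.0407)
C = 5.8344 m/s

5.8344


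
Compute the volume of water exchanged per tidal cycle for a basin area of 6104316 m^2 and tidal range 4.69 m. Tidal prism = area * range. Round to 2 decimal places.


Tidal prism = Area * Tidal range
P = 6104316 * 4.69
P = 28629242.04 m^3

28629242.04


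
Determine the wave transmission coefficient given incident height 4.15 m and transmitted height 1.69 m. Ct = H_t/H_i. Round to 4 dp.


Ct = H_t / H_i
Ct = 1.69 / 4.15
Ct = 0.4072

0.4072


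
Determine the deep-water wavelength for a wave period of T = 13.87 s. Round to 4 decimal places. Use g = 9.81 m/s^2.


L0 = g * T^2 / (2 * pi)
L0 = 9.81 * 13.87^2 / (2 * pi)
L0 = 9.81 * 192.3769 / 6.28319
L0 = 1887.2174 / 6.28319
L0 = 300.3600 m

300.3600


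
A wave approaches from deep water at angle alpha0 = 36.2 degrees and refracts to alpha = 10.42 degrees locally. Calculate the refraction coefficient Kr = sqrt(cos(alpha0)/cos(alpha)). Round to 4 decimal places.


Kr = sqrt(cos(alpha0) / cos(alpha))
cos(36.2) = 0.806960
cos(10.42) = 0.983508
Kr = sqrt(0.806960 / 0.983508)
Kr = sqrt(0.820492)
Kr = 0.9058

0.9058


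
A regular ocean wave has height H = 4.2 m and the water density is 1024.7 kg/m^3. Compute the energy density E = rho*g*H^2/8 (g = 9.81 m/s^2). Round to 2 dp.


E = (1/8) * rho * g * H^2
E = (1/8) * 1024.7 * 9.81 * 4.2^2
E = 0.125 * 1024.7 * 9.81 * 17.6400
E = 22165.34 J/m^2

22165.34


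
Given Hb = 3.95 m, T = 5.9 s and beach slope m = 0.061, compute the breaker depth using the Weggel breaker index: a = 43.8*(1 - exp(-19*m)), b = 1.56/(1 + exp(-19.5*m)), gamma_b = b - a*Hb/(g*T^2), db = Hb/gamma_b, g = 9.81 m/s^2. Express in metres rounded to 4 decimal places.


a = 43.8 * (1 - exp(-19 * m))
exp(-19 * 0.061) = exp(-1.1590) = 0.313800
a = 43.8 * (1 - 0.313800) = 30.055568
b = 1.56 / (1 + exp(-19.5 * m))
exp(-19.5 * 0.061) = exp(-1.1895) = 0.304373
b = 1.56 / (1 + 0.304373) = 1.195977
Hb / (g * T^2) = 3.95 / (9.81 * 5.9^2) = 3.95 / 341.4861 = 0.01156709
gamma_b = b - a * Hb/(g*T^2) = 1.195977 - 30.055568 * 0.01156709 = 0.848321
db = Hb / gamma_b = 3.95 / 0.848321
db = 4.6563 m

4.6563


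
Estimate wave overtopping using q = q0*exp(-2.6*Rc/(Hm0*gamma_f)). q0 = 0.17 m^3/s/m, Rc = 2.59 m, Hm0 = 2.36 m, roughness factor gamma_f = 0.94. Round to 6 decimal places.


q = q0 * exp(-2.6 * Rc / (Hm0 * gamma_f))
Exponent = -2.6 * 2.59 / (2.36 * 0.94)
= -2.6 * 2.59 / 2.2184
= -3.035521
exp(-3.035521) = 0.048050
q = 0.17 * 0.048050
q = 0.008168 m^3/s/m

0.008168


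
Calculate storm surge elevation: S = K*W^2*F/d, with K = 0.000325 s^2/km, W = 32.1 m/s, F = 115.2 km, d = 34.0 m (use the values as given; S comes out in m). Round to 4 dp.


S = K * W^2 * F / d
W^2 = 32.1^2 = 1030.41
S = 0.000325 * 1030.41 * 115.2 / 34.0
Numerator = 0.000325 * 1030.41 * 115.2 = 38.578550
S = 38.578550 / 34.0 = 1.1347 m

1.1347


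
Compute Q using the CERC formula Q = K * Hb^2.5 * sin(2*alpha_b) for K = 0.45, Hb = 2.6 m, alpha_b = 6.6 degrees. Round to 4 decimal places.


Q = K * Hb^2.5 * sin(2 * alpha_b)
Hb^2.5 = 2.6^2.5 = 10.900172
sin(2 * 6.6) = sin(13.2) = 0.228351
Q = 0.45 * 10.900172 * 0.228351
Q = 1.1201 m^3/s

1.1201


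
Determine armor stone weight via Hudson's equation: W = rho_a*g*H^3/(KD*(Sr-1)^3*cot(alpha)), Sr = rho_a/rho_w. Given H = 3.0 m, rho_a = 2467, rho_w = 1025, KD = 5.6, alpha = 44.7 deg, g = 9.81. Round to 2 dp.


Sr = rho_a / rho_w = 2467 / 1025 = 2.406829
(Sr - 1) = 1.406829
(Sr - 1)^3 = 2.784352
cot(44.7) = 1 / tan(44.7) = 1 / 0.989582 = 1.010527
Numerator = 2467 * 9.81 * 3.0^3 = 653434.2900
Denominator = 5.6 * 2.784352 * 1.010527 = 15.756517
W = 653434.2900 / 15.756517
W = 41470.73 N

41470.73


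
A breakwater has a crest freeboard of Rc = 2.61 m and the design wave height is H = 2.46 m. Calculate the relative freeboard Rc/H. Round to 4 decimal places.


Relative freeboard = Rc / H
= 2.61 / 2.46
= 1.0610

1.0610


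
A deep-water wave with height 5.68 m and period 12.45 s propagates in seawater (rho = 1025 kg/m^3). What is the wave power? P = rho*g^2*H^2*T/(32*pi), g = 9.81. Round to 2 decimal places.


P = rho * g^2 * H^2 * T / (32 * pi)
P = 1025 * 9.81^2 * 5.68^2 * 12.45 / (32 * pi)
P = 1025 * 96.2361 * 32.2624 * 12.45 / 100.53096
P = 394119.62 W/m

394119.62


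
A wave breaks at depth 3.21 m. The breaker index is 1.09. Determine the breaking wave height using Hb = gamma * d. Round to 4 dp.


Hb = gamma * d
Hb = 1.09 * 3.21
Hb = 3.4989 m

3.4989


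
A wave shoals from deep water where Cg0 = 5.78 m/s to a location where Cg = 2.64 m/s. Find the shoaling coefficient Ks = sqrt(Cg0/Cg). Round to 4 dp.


Ks = sqrt(Cg0 / Cg)
Ks = sqrt(5.78 / 2.64)
Ks = sqrt(2.1894)
Ks = 1.4797

1.4797


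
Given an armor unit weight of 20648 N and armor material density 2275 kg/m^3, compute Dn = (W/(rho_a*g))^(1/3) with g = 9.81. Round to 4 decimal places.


V = W / (rho_a * g)
V = 20648 / (2275 * 9.81)
V = 20648 / 22317.75
V = 0.925183 m^3
Dn = V^(1/3) = 0.925183^(1/3)
Dn = 0.9744 m

0.9744


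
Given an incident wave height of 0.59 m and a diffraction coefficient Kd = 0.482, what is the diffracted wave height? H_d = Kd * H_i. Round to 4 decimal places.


H_d = Kd * H_i
H_d = 0.482 * 0.59
H_d = 0.2844 m

0.2844


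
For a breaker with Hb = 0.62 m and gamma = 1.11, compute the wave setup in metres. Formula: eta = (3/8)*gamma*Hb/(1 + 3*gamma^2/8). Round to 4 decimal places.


eta = (3/8) * gamma * Hb / (1 + 3*gamma^2/8)
Numerator = (3/8) * 1.11 * 0.62 = 0.258075
Denominator = 1 + 3*1.11^2/8 = 1 + 0.462038 = 1.462038
eta = 0.258075 / 1.462038
eta = 0.1765 m

0.1765


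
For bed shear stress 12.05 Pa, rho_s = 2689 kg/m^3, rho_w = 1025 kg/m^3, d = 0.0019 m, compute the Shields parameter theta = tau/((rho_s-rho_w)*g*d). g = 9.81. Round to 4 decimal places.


theta = tau / ((rho_s - rho_w) * g * d)
rho_s - rho_w = 2689 - 1025 = 1664
Denominator = 1664 * 9.81 * 0.0019 = 31.015296
theta = 12.05 / 31.015296
theta = 0.3885

0.3885


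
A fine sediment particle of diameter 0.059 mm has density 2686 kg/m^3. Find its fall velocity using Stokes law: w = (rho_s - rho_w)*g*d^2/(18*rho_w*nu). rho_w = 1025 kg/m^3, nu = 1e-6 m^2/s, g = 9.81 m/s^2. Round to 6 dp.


w = (rho_s - rho_w) * g * d^2 / (18 * rho_w * nu)
d = 0.059 mm = 0.000059 m
rho_s - rho_w = 2686 - 1025 = 1661
Numerator = 1661 * 9.81 * (0.000059)^2 = 0.000056720841
Denominator = 18 * 1025 * 1e-6 = 0.018450
w = 0.003074 m/s

0.003074


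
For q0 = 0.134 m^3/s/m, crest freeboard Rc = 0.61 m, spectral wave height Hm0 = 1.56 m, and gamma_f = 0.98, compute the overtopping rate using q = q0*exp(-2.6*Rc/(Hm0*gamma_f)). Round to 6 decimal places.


q = q0 * exp(-2.6 * Rc / (Hm0 * gamma_f))
Exponent = -2.6 * 0.61 / (1.56 * 0.98)
= -2.6 * 0.61 / 1.5288
= -1.037415
exp(-1.037415) = 0.354370
q = 0.134 * 0.354370
q = 0.047486 m^3/s/m

0.047486


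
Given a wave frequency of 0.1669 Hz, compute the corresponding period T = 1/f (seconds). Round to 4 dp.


T = 1 / f
T = 1 / 0.1669
T = 5.9916 s

5.9916


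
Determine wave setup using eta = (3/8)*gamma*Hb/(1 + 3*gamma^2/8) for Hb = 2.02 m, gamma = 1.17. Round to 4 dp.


eta = (3/8) * gamma * Hb / (1 + 3*gamma^2/8)
Numerator = (3/8) * 1.17 * 2.02 = 0.886275
Denominator = 1 + 3*1.17^2/8 = 1 + 0.513338 = 1.513338
eta = 0.886275 / 1.513338
eta = 0.5856 m

0.5856


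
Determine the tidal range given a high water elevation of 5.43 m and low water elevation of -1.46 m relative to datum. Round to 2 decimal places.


Tidal range = High water - Low water
Tidal range = 5.43 - (-1.46)
Tidal range = 6.89 m

6.89


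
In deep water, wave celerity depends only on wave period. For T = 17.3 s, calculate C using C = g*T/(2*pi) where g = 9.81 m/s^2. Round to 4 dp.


We use the deep-water celerity formula:
C = g * T / (2 * pi)
C = 9.81 * 17.3 / (2 * 3.14159...)
C = 169.713000 / 6.283185
C = 27.0107 m/s

27.0107


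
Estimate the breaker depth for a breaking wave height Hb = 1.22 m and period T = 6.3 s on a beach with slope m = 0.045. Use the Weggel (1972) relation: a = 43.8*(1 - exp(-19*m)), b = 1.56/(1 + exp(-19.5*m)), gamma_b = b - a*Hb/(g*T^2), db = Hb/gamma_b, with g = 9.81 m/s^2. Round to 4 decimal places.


a = 43.8 * (1 - exp(-19 * m))
exp(-19 * 0.045) = exp(-0.8550) = 0.425283
a = 43.8 * (1 - 0.425283) = 25.172596
b = 1.56 / (1 + exp(-19.5 * m))
exp(-19.5 * 0.045) = exp(-0.8775) = 0.415821
b = 1.56 / (1 + 0.415821) = 1.101834
Hb / (g * T^2) = 1.22 / (9.81 * 6.3^2) = 1.22 / 389.3589 = 0.00313336
gamma_b = b - a * Hb/(g*T^2) = 1.101834 - 25.172596 * 0.00313336 = 1.022959
db = Hb / gamma_b = 1.22 / 1.022959
db = 1.1926 m

1.1926


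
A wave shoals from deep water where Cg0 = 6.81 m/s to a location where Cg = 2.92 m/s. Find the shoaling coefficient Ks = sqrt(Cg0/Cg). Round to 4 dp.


Ks = sqrt(Cg0 / Cg)
Ks = sqrt(6.81 / 2.92)
Ks = sqrt(2.3322)
Ks = 1.5272

1.5272


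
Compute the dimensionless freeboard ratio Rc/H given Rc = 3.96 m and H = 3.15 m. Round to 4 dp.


Relative freeboard = Rc / H
= 3.96 / 3.15
= 1.2571

1.2571


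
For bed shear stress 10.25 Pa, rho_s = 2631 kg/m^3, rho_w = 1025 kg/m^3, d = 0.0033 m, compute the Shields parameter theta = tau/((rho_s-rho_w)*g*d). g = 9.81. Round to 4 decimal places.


theta = tau / ((rho_s - rho_w) * g * d)
rho_s - rho_w = 2631 - 1025 = 1606
Denominator = 1606 * 9.81 * 0.0033 = 51.991038
theta = 10.25 / 51.991038
theta = 0.1971

0.1971


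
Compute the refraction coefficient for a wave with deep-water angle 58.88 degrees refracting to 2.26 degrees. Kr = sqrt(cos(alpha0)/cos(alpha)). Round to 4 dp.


Kr = sqrt(cos(alpha0) / cos(alpha))
cos(58.88) = 0.516832
cos(2.26) = 0.999222
Kr = sqrt(0.516832 / 0.999222)
Kr = sqrt(0.517235)
Kr = 0.7192

0.7192


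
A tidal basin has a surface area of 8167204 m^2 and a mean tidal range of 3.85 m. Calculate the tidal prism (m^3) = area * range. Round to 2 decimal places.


Tidal prism = Area * Tidal range
P = 8167204 * 3.85
P = 31443735.40 m^3

31443735.40


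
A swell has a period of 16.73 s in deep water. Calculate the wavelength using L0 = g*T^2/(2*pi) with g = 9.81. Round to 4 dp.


L0 = g * T^2 / (2 * pi)
L0 = 9.81 * 16.73^2 / (2 * pi)
L0 = 9.81 * 279.8929 / 6.28319
L0 = 2745.7493 / 6.28319
L0 = 436.9996 m

436.9996


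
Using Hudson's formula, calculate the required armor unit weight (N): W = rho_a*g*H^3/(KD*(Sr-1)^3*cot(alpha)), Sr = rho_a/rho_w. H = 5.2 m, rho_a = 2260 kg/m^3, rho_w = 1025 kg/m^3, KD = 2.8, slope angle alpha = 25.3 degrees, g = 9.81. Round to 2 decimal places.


Sr = rho_a / rho_w = 2260 / 1025 = 2.204878
(Sr - 1) = 1.204878
(Sr - 1)^3 = 1.749159
cot(25.3) = 1 / tan(25.3) = 1 / 0.472698 = 2.115516
Numerator = 2260 * 9.81 * 5.2^3 = 3117363.7248
Denominator = 2.8 * 1.749159 * 2.115516 = 10.361048
W = 3117363.7248 / 10.361048
W = 300873.39 N

300873.39


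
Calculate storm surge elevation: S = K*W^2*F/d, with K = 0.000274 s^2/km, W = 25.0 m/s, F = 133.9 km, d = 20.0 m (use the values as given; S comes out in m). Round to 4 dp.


S = K * W^2 * F / d
W^2 = 25.0^2 = 625.00
S = 0.000274 * 625.00 * 133.9 / 20.0
Numerator = 0.000274 * 625.00 * 133.9 = 22.930375
S = 22.930375 / 20.0 = 1.1465 m

1.1465


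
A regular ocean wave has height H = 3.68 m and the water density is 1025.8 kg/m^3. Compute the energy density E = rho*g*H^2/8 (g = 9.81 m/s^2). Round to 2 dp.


E = (1/8) * rho * g * H^2
E = (1/8) * 1025.8 * 9.81 * 3.68^2
E = 0.125 * 1025.8 * 9.81 * 13.5424
E = 17034.81 J/m^2

17034.81


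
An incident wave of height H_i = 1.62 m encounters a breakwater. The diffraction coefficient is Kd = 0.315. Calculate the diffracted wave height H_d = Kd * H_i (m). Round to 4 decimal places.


H_d = Kd * H_i
H_d = 0.315 * 1.62
H_d = 0.5103 m

0.5103


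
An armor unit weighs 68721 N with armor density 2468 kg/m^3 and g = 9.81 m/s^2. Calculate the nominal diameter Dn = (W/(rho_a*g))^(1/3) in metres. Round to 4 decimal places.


V = W / (rho_a * g)
V = 68721 / (2468 * 9.81)
V = 68721 / 24211.08
V = 2.838411 m^3
Dn = V^(1/3) = 2.838411^(1/3)
Dn = 1.4159 m

1.4159


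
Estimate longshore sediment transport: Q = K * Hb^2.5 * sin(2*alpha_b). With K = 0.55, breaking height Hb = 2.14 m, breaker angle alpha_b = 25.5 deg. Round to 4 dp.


Q = K * Hb^2.5 * sin(2 * alpha_b)
Hb^2.5 = 2.14^2.5 = 6.699377
sin(2 * 25.5) = sin(51.0) = 0.777146
Q = 0.55 * 6.699377 * 0.777146
Q = 2.8635 m^3/s

2.8635


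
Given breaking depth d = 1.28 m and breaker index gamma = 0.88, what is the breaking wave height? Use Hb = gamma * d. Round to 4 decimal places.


Hb = gamma * d
Hb = 0.88 * 1.28
Hb = 1.1264 m

1.1264


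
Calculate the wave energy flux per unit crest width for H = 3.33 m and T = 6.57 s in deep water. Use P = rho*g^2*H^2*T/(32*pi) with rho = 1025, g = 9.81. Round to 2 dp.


P = rho * g^2 * H^2 * T / (32 * pi)
P = 1025 * 9.81^2 * 3.33^2 * 6.57 / (32 * pi)
P = 1025 * 96.2361 * 11.0889 * 6.57 / 100.53096
P = 71485.16 W/m

71485.16


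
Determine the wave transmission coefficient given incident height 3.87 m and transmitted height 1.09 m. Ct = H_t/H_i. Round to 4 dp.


Ct = H_t / H_i
Ct = 1.09 / 3.87
Ct = 0.2817

0.2817


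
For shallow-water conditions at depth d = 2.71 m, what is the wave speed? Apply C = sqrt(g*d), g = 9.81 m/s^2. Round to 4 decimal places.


Using the shallow-water approximation:
C = sqrt(g * d) = sqrt(9.81 * 2.71)
C = sqrt(26.5851)
C = 5.1561 m/s

5.1561


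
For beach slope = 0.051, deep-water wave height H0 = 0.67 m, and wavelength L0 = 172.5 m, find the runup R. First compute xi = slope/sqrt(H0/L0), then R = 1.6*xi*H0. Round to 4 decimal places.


xi = slope / sqrt(H0/L0)
H0/L0 = 0.67/172.5 = 0.003884
sqrt(0.003884) = 0.062322
xi = 0.051 / 0.062322 = 0.818328
R = 1.6 * xi * H0 = 1.6 * 0.818328 * 0.67
R = 0.8772 m

0.8772


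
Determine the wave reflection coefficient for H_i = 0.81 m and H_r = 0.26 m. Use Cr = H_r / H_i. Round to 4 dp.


Cr = H_r / H_i
Cr = 0.26 / 0.81
Cr = 0.3210

0.3210


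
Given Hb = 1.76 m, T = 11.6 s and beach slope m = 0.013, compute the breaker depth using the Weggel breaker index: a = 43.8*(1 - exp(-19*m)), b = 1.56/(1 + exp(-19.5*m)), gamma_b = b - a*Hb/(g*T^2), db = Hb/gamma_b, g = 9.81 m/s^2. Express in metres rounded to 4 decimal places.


a = 43.8 * (1 - exp(-19 * m))
exp(-19 * 0.013) = exp(-0.2470) = 0.781141
a = 43.8 * (1 - 0.781141) = 9.586038
b = 1.56 / (1 + exp(-19.5 * m))
exp(-19.5 * 0.013) = exp(-0.2535) = 0.776080
b = 1.56 / (1 + 0.776080) = 0.878339
Hb / (g * T^2) = 1.76 / (9.81 * 11.6^2) = 1.76 / 1320.0336 = 0.00133330
gamma_b = b - a * Hb/(g*T^2) = 0.878339 - 9.586038 * 0.00133330 = 0.865558
db = Hb / gamma_b = 1.76 / 0.865558
db = 2.0334 m

2.0334


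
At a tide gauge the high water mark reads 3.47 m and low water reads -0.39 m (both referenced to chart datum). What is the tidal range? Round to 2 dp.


Tidal range = High water - Low water
Tidal range = 3.47 - (-0.39)
Tidal range = 3.86 m

3.86


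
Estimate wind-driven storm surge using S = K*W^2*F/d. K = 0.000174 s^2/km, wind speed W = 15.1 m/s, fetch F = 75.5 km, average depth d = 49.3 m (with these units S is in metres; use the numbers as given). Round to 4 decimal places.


S = K * W^2 * F / d
W^2 = 15.1^2 = 228.01
S = 0.000174 * 228.01 * 75.5 / 49.3
Numerator = 0.000174 * 228.01 * 75.5 = 2.995367
S = 2.995367 / 49.3 = 0.0608 m

0.0608


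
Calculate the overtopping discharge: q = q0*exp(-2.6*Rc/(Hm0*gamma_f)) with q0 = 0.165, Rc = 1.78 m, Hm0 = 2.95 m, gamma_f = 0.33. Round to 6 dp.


q = q0 * exp(-2.6 * Rc / (Hm0 * gamma_f))
Exponent = -2.6 * 1.78 / (2.95 * 0.33)
= -2.6 * 1.78 / 0.9735
= -4.753980
exp(-4.753980) = 0.008617
q = 0.165 * 0.008617
q = 0.001422 m^3/s/m

0.001422


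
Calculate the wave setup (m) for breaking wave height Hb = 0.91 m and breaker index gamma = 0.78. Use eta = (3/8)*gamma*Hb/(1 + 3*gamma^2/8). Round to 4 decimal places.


eta = (3/8) * gamma * Hb / (1 + 3*gamma^2/8)
Numerator = (3/8) * 0.78 * 0.91 = 0.266175
Denominator = 1 + 3*0.78^2/8 = 1 + 0.228150 = 1.228150
eta = 0.266175 / 1.228150
eta = 0.2167 m

0.2167


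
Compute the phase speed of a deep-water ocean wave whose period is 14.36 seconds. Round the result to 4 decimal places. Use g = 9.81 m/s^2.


We use the deep-water celerity formula:
C = g * T / (2 * pi)
C = 9.81 * 14.36 / (2 * 3.14159...)
C = 140.871600 / 6.283185
C = 22.4204 m/s

22.4204


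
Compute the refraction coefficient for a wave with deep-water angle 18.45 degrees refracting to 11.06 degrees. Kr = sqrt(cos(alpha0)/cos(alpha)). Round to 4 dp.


Kr = sqrt(cos(alpha0) / cos(alpha))
cos(18.45) = 0.948600
cos(11.06) = 0.981427
Kr = sqrt(0.948600 / 0.981427)
Kr = sqrt(0.966552)
Kr = 0.9831

0.9831


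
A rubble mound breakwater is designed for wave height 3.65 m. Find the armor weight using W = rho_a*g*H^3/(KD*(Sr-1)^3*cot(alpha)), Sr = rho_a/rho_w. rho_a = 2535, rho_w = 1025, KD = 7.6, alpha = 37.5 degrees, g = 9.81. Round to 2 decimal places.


Sr = rho_a / rho_w = 2535 / 1025 = 2.473171
(Sr - 1) = 1.473171
(Sr - 1)^3 = 3.197122
cot(37.5) = 1 / tan(37.5) = 1 / 0.767327 = 1.303225
Numerator = 2535 * 9.81 * 3.65^3 = 1209276.3640
Denominator = 7.6 * 3.197122 * 1.303225 = 31.665939
W = 1209276.3640 / 31.665939
W = 38188.55 N

38188.55


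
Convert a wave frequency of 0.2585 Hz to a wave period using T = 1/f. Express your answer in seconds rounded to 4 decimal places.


T = 1 / f
T = 1 / 0.2585
T = 3.8685 s

3.8685


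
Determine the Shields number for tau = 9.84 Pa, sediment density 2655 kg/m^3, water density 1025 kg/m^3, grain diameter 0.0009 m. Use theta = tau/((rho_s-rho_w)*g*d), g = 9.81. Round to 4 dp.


theta = tau / ((rho_s - rho_w) * g * d)
rho_s - rho_w = 2655 - 1025 = 1630
Denominator = 1630 * 9.81 * 0.0009 = 14.391270
theta = 9.84 / 14.391270
theta = 0.6837

0.6837


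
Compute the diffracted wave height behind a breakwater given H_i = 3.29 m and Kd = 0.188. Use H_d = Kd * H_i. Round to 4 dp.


H_d = Kd * H_i
H_d = 0.188 * 3.29
H_d = 0.6185 m

0.6185


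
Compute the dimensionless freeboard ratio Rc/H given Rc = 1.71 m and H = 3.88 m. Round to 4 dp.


Relative freeboard = Rc / H
= 1.71 / 3.88
= 0.4407

0.4407


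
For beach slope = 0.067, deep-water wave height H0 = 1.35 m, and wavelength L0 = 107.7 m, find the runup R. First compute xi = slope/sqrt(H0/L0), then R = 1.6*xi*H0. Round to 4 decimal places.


xi = slope / sqrt(H0/L0)
H0/L0 = 1.35/107.7 = 0.012535
sqrt(0.012535) = 0.111959
xi = 0.067 / 0.111959 = 0.598433
R = 1.6 * xi * H0 = 1.6 * 0.598433 * 1.35
R = 1.2926 m

1.2926


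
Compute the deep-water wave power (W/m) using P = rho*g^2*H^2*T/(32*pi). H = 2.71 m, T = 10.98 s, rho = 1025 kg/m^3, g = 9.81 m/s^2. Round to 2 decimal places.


P = rho * g^2 * H^2 * T / (32 * pi)
P = 1025 * 9.81^2 * 2.71^2 * 10.98 / (32 * pi)
P = 1025 * 96.2361 * 7.3441 * 10.98 / 100.53096
P = 79123.04 W/m

79123.04


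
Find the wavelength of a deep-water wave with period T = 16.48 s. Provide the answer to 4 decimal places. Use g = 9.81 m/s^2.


L0 = g * T^2 / (2 * pi)
L0 = 9.81 * 16.48^2 / (2 * pi)
L0 = 9.81 * 271.5904 / 6.28319
L0 = 2664.3018 / 6.28319
L0 = 424.0368 m

424.0368


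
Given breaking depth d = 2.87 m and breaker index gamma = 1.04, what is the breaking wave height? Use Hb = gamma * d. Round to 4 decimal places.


Hb = gamma * d
Hb = 1.04 * 2.87
Hb = 2.9848 m

2.9848


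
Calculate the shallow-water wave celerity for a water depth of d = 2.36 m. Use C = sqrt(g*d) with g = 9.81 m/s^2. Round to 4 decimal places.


Using the shallow-water approximation:
C = sqrt(g * d) = sqrt(9.81 * 2.36)
C = sqrt(23.1516)
C = 4.8116 m/s

4.8116


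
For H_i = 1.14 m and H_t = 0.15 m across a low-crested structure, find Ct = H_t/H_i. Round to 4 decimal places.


Ct = H_t / H_i
Ct = 0.15 / 1.14
Ct = 0.1316

0.1316


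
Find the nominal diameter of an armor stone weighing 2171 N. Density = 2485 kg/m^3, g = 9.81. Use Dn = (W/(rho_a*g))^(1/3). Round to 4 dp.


V = W / (rho_a * g)
V = 2171 / (2485 * 9.81)
V = 2171 / 24377.85
V = 0.089056 m^3
Dn = V^(1/3) = 0.089056^(1/3)
Dn = 0.4466 m

0.4466


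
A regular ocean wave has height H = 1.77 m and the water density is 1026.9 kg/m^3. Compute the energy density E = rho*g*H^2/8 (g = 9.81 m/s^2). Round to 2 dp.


E = (1/8) * rho * g * H^2
E = (1/8) * 1026.9 * 9.81 * 1.77^2
E = 0.125 * 1026.9 * 9.81 * 3.1329
E = 3945.06 J/m^2

3945.06


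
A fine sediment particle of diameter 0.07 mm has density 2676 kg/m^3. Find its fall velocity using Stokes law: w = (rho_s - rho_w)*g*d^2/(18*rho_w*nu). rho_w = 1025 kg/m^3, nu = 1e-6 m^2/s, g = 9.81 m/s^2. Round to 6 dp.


w = (rho_s - rho_w) * g * d^2 / (18 * rho_w * nu)
d = 0.07 mm = 0.000070 m
rho_s - rho_w = 2676 - 1025 = 1651
Numerator = 1651 * 9.81 * (0.000070)^2 = 0.000079361919
Denominator = 18 * 1025 * 1e-6 = 0.018450
w = 0.004301 m/s

0.004301


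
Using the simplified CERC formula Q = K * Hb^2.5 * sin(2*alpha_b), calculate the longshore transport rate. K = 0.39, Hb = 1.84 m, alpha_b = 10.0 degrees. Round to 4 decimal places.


Q = K * Hb^2.5 * sin(2 * alpha_b)
Hb^2.5 = 1.84^2.5 = 4.592451
sin(2 * 10.0) = sin(20.0) = 0.342020
Q = 0.39 * 4.592451 * 0.342020
Q = 0.6126 m^3/s

0.6126


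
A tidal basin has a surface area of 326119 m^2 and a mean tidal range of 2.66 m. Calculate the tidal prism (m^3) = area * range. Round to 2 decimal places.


Tidal prism = Area * Tidal range
P = 326119 * 2.66
P = 867476.54 m^3

867476.54


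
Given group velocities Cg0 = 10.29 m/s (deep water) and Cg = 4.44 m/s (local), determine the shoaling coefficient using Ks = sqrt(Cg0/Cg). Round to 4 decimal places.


Ks = sqrt(Cg0 / Cg)
Ks = sqrt(10.29 / 4.44)
Ks = sqrt(2.3176)
Ks = 1.5224

1.5224


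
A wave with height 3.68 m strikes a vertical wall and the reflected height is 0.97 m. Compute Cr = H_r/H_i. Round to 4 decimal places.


Cr = H_r / H_i
Cr = 0.97 / 3.68
Cr = 0.2636

0.2636


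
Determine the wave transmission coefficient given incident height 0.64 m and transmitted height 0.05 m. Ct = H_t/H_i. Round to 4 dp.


Ct = H_t / H_i
Ct = 0.05 / 0.64
Ct = 0.0781

0.0781


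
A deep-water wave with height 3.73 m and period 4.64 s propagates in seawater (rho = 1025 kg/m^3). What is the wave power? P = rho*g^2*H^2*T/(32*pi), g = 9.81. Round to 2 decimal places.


P = rho * g^2 * H^2 * T / (32 * pi)
P = 1025 * 9.81^2 * 3.73^2 * 4.64 / (32 * pi)
P = 1025 * 96.2361 * 13.9129 * 4.64 / 100.53096
P = 63342.86 W/m

63342.86


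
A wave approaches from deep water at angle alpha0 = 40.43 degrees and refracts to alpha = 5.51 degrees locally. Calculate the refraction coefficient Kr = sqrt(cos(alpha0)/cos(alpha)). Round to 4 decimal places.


Kr = sqrt(cos(alpha0) / cos(alpha))
cos(40.43) = 0.761199
cos(5.51) = 0.995379
Kr = sqrt(0.761199 / 0.995379)
Kr = sqrt(0.764732)
Kr = 0.8745

0.8745


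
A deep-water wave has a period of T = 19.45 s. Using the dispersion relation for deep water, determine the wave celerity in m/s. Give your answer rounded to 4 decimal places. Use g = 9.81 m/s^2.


We use the deep-water celerity formula:
C = g * T / (2 * pi)
C = 9.81 * 19.45 / (2 * 3.14159...)
C = 190.804500 / 6.283185
C = 30.3675 m/s

30.3675


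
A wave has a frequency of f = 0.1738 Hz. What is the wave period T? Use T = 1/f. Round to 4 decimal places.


T = 1 / f
T = 1 / 0.1738
T = 5.7537 s

5.7537


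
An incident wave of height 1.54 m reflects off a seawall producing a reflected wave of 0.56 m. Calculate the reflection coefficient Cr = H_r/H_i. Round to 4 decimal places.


Cr = H_r / H_i
Cr = 0.56 / 1.54
Cr = 0.3636

0.3636


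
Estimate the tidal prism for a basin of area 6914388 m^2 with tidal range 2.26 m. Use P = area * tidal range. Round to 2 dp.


Tidal prism = Area * Tidal range
P = 6914388 * 2.26
P = 15626516.88 m^3

15626516.88


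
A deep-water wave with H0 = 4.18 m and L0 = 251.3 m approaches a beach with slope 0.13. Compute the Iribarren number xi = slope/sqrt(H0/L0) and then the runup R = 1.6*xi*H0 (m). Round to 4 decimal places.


xi = slope / sqrt(H0/L0)
H0/L0 = 4.18/251.3 = 0.016634
sqrt(0.016634) = 0.128971
xi = 0.13 / 0.128971 = 1.007979
R = 1.6 * xi * H0 = 1.6 * 1.007979 * 4.18
R = 6.7414 m

6.7414


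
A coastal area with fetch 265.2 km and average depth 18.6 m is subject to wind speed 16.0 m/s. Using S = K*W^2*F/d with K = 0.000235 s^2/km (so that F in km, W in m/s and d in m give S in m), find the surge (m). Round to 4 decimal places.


S = K * W^2 * F / d
W^2 = 16.0^2 = 256.00
S = 0.000235 * 256.00 * 265.2 / 18.6
Numerator = 0.000235 * 256.00 * 265.2 = 15.954432
S = 15.954432 / 18.6 = 0.8578 m

0.8578


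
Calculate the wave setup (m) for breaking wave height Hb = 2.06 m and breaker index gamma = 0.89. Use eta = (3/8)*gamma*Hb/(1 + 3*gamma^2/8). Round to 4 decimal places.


eta = (3/8) * gamma * Hb / (1 + 3*gamma^2/8)
Numerator = (3/8) * 0.89 * 2.06 = 0.687525
Denominator = 1 + 3*0.89^2/8 = 1 + 0.297038 = 1.297038
eta = 0.687525 / 1.297038
eta = 0.5301 m

0.5301


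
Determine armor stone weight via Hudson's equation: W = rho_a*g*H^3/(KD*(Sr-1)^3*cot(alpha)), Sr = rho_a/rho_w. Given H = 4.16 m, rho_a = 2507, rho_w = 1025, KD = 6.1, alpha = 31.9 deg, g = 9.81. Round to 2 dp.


Sr = rho_a / rho_w = 2507 / 1025 = 2.445854
(Sr - 1) = 1.445854
(Sr - 1)^3 = 3.022547
cot(31.9) = 1 / tan(31.9) = 1 / 0.622445 = 1.606567
Numerator = 2507 * 9.81 * 4.16^3 = 1770530.1767
Denominator = 6.1 * 3.022547 * 1.606567 = 29.621138
W = 1770530.1767 / 29.621138
W = 59772.52 N

59772.52


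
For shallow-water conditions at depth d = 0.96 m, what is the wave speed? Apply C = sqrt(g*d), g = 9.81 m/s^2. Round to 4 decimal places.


Using the shallow-water approximation:
C = sqrt(g * d) = sqrt(9.81 * 0.96)
C = sqrt(9.4176)
C = 3.0688 m/s

3.0688


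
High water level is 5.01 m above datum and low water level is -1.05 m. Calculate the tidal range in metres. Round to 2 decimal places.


Tidal range = High water - Low water
Tidal range = 5.01 - (-1.05)
Tidal range = 6.06 m

6.06


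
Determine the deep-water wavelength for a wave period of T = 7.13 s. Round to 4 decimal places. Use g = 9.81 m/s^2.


L0 = g * T^2 / (2 * pi)
L0 = 9.81 * 7.13^2 / (2 * pi)
L0 = 9.81 * 50.8369 / 6.28319
L0 = 498.7100 / 6.28319
L0 = 79.3722 m

79.3722


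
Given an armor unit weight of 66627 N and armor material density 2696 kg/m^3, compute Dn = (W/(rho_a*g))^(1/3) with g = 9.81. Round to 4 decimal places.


V = W / (rho_a * g)
V = 66627 / (2696 * 9.81)
V = 66627 / 26447.76
V = 2.519193 m^3
Dn = V^(1/3) = 2.519193^(1/3)
Dn = 1.3607 m

1.3607


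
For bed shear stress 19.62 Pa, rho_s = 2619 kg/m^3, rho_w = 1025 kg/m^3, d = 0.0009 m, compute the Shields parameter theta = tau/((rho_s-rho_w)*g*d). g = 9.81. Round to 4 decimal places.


theta = tau / ((rho_s - rho_w) * g * d)
rho_s - rho_w = 2619 - 1025 = 1594
Denominator = 1594 * 9.81 * 0.0009 = 14.073426
theta = 19.62 / 14.073426
theta = 1.3941

1.3941


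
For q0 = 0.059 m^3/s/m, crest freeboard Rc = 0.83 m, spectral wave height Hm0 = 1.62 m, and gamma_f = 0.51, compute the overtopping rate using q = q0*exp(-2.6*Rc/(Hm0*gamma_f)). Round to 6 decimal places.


q = q0 * exp(-2.6 * Rc / (Hm0 * gamma_f))
Exponent = -2.6 * 0.83 / (1.62 * 0.51)
= -2.6 * 0.83 / 0.8262
= -2.611958
exp(-2.611958) = 0.073391
q = 0.059 * 0.073391
q = 0.004330 m^3/s/m

0.004330


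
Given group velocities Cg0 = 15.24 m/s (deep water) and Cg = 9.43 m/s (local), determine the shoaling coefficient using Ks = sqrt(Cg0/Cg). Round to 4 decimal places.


Ks = sqrt(Cg0 / Cg)
Ks = sqrt(15.24 / 9.43)
Ks = sqrt(1.6161)
Ks = 1.2713

1.2713


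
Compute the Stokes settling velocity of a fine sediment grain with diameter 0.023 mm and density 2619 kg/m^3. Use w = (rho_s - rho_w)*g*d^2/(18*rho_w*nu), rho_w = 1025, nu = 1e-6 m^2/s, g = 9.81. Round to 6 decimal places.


w = (rho_s - rho_w) * g * d^2 / (18 * rho_w * nu)
d = 0.023 mm = 0.000023 m
rho_s - rho_w = 2619 - 1025 = 1594
Numerator = 1594 * 9.81 * (0.000023)^2 = 0.000008272047
Denominator = 18 * 1025 * 1e-6 = 0.018450
w = 0.000448 m/s

0.000448


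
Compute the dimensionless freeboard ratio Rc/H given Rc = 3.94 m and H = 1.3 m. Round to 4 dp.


Relative freeboard = Rc / H
= 3.94 / 1.3
= 3.0308

3.0308


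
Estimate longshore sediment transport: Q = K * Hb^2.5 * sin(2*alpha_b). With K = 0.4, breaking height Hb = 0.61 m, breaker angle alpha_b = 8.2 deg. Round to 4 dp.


Q = K * Hb^2.5 * sin(2 * alpha_b)
Hb^2.5 = 0.61^2.5 = 0.290619
sin(2 * 8.2) = sin(16.4) = 0.282341
Q = 0.4 * 0.290619 * 0.282341
Q = 0.0328 m^3/s

0.0328


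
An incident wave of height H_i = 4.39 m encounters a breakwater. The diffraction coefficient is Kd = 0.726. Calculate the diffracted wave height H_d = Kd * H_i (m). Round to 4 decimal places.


H_d = Kd * H_i
H_d = 0.726 * 4.39
H_d = 3.1871 m

3.1871


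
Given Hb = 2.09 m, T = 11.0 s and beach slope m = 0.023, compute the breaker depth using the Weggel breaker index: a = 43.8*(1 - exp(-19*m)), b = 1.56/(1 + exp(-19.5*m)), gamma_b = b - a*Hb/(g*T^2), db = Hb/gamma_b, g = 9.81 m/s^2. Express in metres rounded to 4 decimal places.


a = 43.8 * (1 - exp(-19 * m))
exp(-19 * 0.023) = exp(-0.4370) = 0.645971
a = 43.8 * (1 - 0.645971) = 15.506451
b = 1.56 / (1 + exp(-19.5 * m))
exp(-19.5 * 0.023) = exp(-0.4485) = 0.638585
b = 1.56 / (1 + 0.638585) = 0.952041
Hb / (g * T^2) = 2.09 / (9.81 * 11.0^2) = 2.09 / 1187.0100 = 0.00176073
gamma_b = b - a * Hb/(g*T^2) = 0.952041 - 15.506451 * 0.00176073 = 0.924738
db = Hb / gamma_b = 2.09 / 0.924738
db = 2.2601 m

2.2601


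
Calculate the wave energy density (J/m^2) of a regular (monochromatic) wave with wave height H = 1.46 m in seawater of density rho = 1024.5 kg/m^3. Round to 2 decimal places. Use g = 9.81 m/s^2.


E = (1/8) * rho * g * H^2
E = (1/8) * 1024.5 * 9.81 * 1.46^2
E = 0.125 * 1024.5 * 9.81 * 2.1316
E = 2677.91 J/m^2

2677.91
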